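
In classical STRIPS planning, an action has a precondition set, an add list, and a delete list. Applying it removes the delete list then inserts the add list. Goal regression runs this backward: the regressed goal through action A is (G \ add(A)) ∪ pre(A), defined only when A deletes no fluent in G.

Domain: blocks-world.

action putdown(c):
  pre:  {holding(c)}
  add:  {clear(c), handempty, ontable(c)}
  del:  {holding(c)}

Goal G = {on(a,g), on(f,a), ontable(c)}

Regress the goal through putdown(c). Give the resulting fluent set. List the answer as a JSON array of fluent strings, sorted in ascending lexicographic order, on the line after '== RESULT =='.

Compute (G \ add) ∪ pre:
  G ∩ del = {}  (empty — regression defined)
  G \ add = {on(a,g), on(f,a), ontable(c)} \ {clear(c), handempty, ontable(c)} = {on(a,g), on(f,a)}
  ∪ pre   = {on(a,g), on(f,a)} ∪ {holding(c)}
          = {holding(c), on(a,g), on(f,a)}

== RESULT ==
["holding(c)", "on(a,g)", "on(f,a)"]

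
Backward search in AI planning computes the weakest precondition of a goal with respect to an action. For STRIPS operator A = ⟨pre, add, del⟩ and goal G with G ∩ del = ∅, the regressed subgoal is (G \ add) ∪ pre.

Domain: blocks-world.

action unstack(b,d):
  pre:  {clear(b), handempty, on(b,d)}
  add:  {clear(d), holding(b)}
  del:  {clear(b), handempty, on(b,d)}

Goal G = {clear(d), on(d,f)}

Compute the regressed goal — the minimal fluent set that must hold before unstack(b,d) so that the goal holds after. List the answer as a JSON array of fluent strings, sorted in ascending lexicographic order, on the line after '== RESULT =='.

Regress:
  G ∩ del = {}  (empty — regression defined)
  G \ add = {clear(d), on(d,f)} \ {clear(d), holding(b)} = {on(d,f)}
  ∪ pre   = {on(d,f)} ∪ {clear(b), handempty, on(b,d)}
          = {clear(b), handempty, on(b,d), on(d,f)}

== RESULT ==
["clear(b)", "handempty", "on(b,d)", "on(d,f)"]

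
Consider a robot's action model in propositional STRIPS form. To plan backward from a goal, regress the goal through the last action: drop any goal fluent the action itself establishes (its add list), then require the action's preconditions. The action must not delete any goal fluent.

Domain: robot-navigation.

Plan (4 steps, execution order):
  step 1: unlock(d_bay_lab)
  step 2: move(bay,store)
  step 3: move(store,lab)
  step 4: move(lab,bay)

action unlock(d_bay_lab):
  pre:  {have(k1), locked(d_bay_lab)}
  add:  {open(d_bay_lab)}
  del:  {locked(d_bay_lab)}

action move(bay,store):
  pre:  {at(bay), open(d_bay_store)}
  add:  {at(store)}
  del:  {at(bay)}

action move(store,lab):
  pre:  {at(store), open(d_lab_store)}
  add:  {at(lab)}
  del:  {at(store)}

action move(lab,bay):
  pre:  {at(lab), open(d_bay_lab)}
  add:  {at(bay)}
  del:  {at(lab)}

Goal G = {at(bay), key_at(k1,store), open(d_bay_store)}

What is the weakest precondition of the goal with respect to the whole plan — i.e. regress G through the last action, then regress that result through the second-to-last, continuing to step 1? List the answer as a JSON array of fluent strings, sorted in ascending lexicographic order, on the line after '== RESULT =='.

Regress step by step:
  through step 4 (move(lab,bay)): drop {at(bay)}, keep {key_at(k1,store), open(d_bay_store)}, require {at(lab), open(d_bay_lab)}
    → {at(lab), key_at(k1,store), open(d_bay_lab), open(d_bay_store)}
  through step 3 (move(store,lab)): drop {at(lab)}, keep {key_at(k1,store), open(d_bay_lab), open(d_bay_store)}, require {at(store), open(d_lab_store)}
    → {at(store), key_at(k1,store), open(d_bay_lab), open(d_bay_store), open(d_lab_store)}
  through step 2 (move(bay,store)): drop {at(store)}, keep {key_at(k1,store), open(d_bay_lab), open(d_bay_store), open(d_lab_store)}, require {at(bay), open(d_bay_store)}
    → {at(bay), key_at(k1,store), open(d_bay_lab), open(d_bay_store), open(d_lab_store)}
  through step 1 (unlock(d_bay_lab)): drop {open(d_bay_lab)}, keep {at(bay), key_at(k1,store), open(d_bay_store), open(d_lab_store)}, require {have(k1), locked(d_bay_lab)}
    → {at(bay), have(k1), key_at(k1,store), locked(d_bay_lab), open(d_bay_store), open(d_lab_store)}

== RESULT ==
["at(bay)", "have(k1)", "key_at(k1,store)", "locked(d_bay_lab)", "open(d_bay_store)", "open(d_lab_store)"]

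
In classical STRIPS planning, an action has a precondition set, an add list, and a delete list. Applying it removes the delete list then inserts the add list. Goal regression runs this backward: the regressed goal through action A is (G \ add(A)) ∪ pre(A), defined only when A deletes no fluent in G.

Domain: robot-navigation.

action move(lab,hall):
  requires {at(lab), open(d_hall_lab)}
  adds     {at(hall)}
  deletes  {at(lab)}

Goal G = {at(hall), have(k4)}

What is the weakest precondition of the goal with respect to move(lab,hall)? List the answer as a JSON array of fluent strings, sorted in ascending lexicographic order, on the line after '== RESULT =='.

Regress:
  G ∩ del = {}  (empty — regression defined)
  G \ add = {at(hall), have(k4)} \ {at(hall)} = {have(k4)}
  ∪ pre   = {have(k4)} ∪ {at(lab), open(d_hall_lab)}
          = {at(lab), have(k4), open(d_hall_lab)}

== RESULT ==
["at(lab)", "have(k4)", "open(d_hall_lab)"]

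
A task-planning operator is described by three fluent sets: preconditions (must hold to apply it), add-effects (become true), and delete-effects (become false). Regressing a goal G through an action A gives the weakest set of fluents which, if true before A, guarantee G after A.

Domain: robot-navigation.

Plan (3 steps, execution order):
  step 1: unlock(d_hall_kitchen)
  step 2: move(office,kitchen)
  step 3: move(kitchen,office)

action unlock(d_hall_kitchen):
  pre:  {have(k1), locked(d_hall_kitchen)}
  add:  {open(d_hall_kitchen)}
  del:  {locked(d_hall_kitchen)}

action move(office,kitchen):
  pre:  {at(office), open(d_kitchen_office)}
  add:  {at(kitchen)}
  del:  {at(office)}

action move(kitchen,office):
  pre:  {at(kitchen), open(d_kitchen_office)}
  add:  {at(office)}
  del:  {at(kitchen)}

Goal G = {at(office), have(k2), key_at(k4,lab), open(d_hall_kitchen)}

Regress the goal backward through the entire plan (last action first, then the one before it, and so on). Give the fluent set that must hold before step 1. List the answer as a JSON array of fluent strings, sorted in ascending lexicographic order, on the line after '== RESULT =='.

Regress step by step:
  through step 3 (move(kitchen,office)): drop {at(office)}, keep {have(k2), key_at(k4,lab), open(d_hall_kitchen)}, require {at(kitchen), open(d_kitchen_office)}
    → {at(kitchen), have(k2), key_at(k4,lab), open(d_hall_kitchen), open(d_kitchen_office)}
  through step 2 (move(office,kitchen)): drop {at(kitchen)}, keep {have(k2), key_at(k4,lab), open(d_hall_kitchen), open(d_kitchen_office)}, require {at(office), open(d_kitchen_office)}
    → {at(office), have(k2), key_at(k4,lab), open(d_hall_kitchen), open(d_kitchen_office)}
  through step 1 (unlock(d_hall_kitchen)): drop {open(d_hall_kitchen)}, keep {at(office), have(k2), key_at(k4,lab), open(d_kitchen_office)}, require {have(k1), locked(d_hall_kitchen)}
    → {at(office), have(k1), have(k2), key_at(k4,lab), locked(d_hall_kitchen), open(d_kitchen_office)}

== RESULT ==
["at(office)", "have(k1)", "have(k2)", "key_at(k4,lab)", "locked(d_hall_kitchen)", "open(d_kitchen_office)"]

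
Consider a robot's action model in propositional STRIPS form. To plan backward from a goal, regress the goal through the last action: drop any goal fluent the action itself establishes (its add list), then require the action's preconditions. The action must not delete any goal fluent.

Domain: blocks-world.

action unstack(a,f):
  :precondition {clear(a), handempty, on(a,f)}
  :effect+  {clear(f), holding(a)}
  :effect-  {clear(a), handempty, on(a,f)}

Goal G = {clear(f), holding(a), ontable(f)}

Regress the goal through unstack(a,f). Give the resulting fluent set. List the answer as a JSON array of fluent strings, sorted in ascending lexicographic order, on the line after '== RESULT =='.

Compute (G \ add) ∪ pre:
  G ∩ del = {}  (empty — regression defined)
  G \ add = {clear(f), holding(a), ontable(f)} \ {clear(f), holding(a)} = {ontable(f)}
  ∪ pre   = {ontable(f)} ∪ {clear(a), handempty, on(a,f)}
          = {clear(a), handempty, on(a,f), ontable(f)}

== RESULT ==
["clear(a)", "handempty", "on(a,f)", "ontable(f)"]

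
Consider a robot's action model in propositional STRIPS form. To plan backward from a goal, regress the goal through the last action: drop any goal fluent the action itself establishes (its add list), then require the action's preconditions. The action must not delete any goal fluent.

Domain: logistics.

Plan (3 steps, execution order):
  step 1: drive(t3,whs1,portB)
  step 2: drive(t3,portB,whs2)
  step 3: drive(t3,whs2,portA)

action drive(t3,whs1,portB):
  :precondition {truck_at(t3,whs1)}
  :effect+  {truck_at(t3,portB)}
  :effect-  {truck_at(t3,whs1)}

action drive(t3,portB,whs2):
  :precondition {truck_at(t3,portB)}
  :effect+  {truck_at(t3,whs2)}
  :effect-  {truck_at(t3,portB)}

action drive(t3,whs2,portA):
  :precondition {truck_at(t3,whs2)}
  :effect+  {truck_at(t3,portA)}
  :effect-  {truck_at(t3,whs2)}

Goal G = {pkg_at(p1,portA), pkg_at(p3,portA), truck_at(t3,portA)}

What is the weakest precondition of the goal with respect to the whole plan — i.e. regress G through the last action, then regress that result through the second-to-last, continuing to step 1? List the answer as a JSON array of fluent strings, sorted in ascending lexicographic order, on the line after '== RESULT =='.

Work backward from the goal:
  through step 3 (drive(t3,whs2,portA)): drop {truck_at(t3,portA)}, keep {pkg_at(p1,portA), pkg_at(p3,portA)}, require {truck_at(t3,whs2)}
    → {pkg_at(p1,portA), pkg_at(p3,portA), truck_at(t3,whs2)}
  through step 2 (drive(t3,portB,whs2)): drop {truck_at(t3,whs2)}, keep {pkg_at(p1,portA), pkg_at(p3,portA)}, require {truck_at(t3,portB)}
    → {pkg_at(p1,portA), pkg_at(p3,portA), truck_at(t3,portB)}
  through step 1 (drive(t3,whs1,portB)): drop {truck_at(t3,portB)}, keep {pkg_at(p1,portA), pkg_at(p3,portA)}, require {truck_at(t3,whs1)}
    → {pkg_at(p1,portA), pkg_at(p3,portA), truck_at(t3,whs1)}

== RESULT ==
["pkg_at(p1,portA)", "pkg_at(p3,portA)", "truck_at(t3,whs1)"]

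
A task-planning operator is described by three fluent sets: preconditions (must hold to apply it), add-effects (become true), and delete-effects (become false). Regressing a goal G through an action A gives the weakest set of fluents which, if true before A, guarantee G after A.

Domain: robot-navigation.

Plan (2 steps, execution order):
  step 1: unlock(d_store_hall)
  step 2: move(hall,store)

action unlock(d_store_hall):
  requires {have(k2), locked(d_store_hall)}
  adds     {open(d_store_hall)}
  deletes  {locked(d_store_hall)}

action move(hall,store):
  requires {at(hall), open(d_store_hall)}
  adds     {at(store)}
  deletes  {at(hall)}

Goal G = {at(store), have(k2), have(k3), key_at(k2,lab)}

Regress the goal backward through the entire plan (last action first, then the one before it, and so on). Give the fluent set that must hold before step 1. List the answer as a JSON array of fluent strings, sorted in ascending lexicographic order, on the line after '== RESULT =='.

Work backward from the goal:
  through step 2 (move(hall,store)): drop {at(store)}, keep {have(k2), have(k3), key_at(k2,lab)}, require {at(hall), open(d_store_hall)}
    → {at(hall), have(k2), have(k3), key_at(k2,lab), open(d_store_hall)}
  through step 1 (unlock(d_store_hall)): drop {open(d_store_hall)}, keep {at(hall), have(k2), have(k3), key_at(k2,lab)}, require {have(k2), locked(d_store_hall)}
    → {at(hall), have(k2), have(k3), key_at(k2,lab), locked(d_store_hall)}

== RESULT ==
["at(hall)", "have(k2)", "have(k3)", "key_at(k2,lab)", "locked(d_store_hall)"]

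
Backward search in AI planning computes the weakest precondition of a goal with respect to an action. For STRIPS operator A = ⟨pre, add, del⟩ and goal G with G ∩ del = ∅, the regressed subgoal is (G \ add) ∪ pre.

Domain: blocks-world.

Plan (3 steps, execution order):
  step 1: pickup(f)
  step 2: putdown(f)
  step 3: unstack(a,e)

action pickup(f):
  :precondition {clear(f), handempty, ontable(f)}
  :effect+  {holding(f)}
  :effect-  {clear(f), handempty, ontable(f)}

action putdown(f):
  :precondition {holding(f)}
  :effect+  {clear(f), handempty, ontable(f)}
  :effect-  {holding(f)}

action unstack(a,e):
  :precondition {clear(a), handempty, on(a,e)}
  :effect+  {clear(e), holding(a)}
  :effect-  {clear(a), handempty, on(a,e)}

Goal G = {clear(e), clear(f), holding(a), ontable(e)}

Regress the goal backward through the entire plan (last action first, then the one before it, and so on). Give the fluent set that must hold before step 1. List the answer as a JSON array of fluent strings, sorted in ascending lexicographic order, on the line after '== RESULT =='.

Regress step by step:
  through step 3 (unstack(a,e)): drop {clear(e), holding(a)}, keep {clear(f), ontable(e)}, require {clear(a), handempty, on(a,e)}
    → {clear(a), clear(f), handempty, on(a,e), ontable(e)}
  through step 2 (putdown(f)): drop {clear(f), handempty}, keep {clear(a), on(a,e), ontable(e)}, require {holding(f)}
    → {clear(a), holding(f), on(a,e), ontable(e)}
  through step 1 (pickup(f)): drop {holding(f)}, keep {clear(a), on(a,e), ontable(e)}, require {clear(f), handempty, ontable(f)}
    → {clear(a), clear(f), handempty, on(a,e), ontable(e), ontable(f)}

== RESULT ==
["clear(a)", "clear(f)", "handempty", "on(a,e)", "ontable(e)", "ontable(f)"]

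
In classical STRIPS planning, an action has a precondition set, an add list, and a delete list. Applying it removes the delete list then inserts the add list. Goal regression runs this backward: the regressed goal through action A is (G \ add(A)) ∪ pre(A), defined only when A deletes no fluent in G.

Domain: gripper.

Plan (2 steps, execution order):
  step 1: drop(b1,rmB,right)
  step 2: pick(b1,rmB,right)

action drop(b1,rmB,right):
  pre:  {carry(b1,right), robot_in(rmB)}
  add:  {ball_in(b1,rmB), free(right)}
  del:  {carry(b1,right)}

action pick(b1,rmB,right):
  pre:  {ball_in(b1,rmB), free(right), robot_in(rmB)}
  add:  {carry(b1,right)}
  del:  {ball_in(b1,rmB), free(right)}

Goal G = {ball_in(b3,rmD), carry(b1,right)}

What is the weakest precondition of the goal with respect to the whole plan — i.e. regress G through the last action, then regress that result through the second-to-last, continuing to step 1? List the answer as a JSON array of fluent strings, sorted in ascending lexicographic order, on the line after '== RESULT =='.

Work backward from the goal:
  through step 2 (pick(b1,rmB,right)): drop {carry(b1,right)}, keep {ball_in(b3,rmD)}, require {ball_in(b1,rmB), free(right), robot_in(rmB)}
    → {ball_in(b1,rmB), ball_in(b3,rmD), free(right), robot_in(rmB)}
  through step 1 (drop(b1,rmB,right)): drop {ball_in(b1,rmB), free(right)}, keep {ball_in(b3,rmD), robot_in(rmB)}, require {carry(b1,right), robot_in(rmB)}
    → {ball_in(b3,rmD), carry(b1,right), robot_in(rmB)}

== RESULT ==
["ball_in(b3,rmD)", "carry(b1,right)", "robot_in(rmB)"]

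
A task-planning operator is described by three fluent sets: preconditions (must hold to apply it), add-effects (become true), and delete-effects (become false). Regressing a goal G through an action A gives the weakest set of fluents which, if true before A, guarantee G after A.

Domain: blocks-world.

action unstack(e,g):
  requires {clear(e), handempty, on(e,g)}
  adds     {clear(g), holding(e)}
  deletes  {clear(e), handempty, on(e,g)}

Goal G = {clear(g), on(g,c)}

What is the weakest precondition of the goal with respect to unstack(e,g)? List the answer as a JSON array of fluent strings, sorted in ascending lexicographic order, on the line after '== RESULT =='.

Regress:
  G ∩ del = {}  (empty — regression defined)
  G \ add = {clear(g), on(g,c)} \ {clear(g), holding(e)} = {on(g,c)}
  ∪ pre   = {on(g,c)} ∪ {clear(e), handempty, on(e,g)}
          = {clear(e), handempty, on(e,g), on(g,c)}

== RESULT ==
["clear(e)", "handempty", "on(e,g)", "on(g,c)"]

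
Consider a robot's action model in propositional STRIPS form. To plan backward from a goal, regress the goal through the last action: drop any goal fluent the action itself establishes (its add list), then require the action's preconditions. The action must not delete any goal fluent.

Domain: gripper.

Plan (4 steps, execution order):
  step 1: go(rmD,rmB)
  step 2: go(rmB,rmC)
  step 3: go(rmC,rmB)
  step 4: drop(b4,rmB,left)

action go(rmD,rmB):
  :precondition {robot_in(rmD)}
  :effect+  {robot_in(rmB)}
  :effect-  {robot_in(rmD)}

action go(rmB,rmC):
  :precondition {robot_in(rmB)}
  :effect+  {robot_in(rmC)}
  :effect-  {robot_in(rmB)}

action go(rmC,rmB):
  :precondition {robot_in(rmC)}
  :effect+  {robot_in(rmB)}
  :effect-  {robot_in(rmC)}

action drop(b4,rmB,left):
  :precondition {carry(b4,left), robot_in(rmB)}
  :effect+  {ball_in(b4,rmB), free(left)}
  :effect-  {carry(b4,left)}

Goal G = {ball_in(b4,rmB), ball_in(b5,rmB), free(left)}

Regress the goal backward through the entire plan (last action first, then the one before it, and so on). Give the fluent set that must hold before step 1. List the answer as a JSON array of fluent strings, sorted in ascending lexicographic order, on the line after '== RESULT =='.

Regress step by step:
  through step 4 (drop(b4,rmB,left)): drop {ball_in(b4,rmB), free(left)}, keep {ball_in(b5,rmB)}, require {carry(b4,left), robot_in(rmB)}
    → {ball_in(b5,rmB), carry(b4,left), robot_in(rmB)}
  through step 3 (go(rmC,rmB)): drop {robot_in(rmB)}, keep {ball_in(b5,rmB), carry(b4,left)}, require {robot_in(rmC)}
    → {ball_in(b5,rmB), carry(b4,left), robot_in(rmC)}
  through step 2 (go(rmB,rmC)): drop {robot_in(rmC)}, keep {ball_in(b5,rmB), carry(b4,left)}, require {robot_in(rmB)}
    → {ball_in(b5,rmB), carry(b4,left), robot_in(rmB)}
  through step 1 (go(rmD,rmB)): drop {robot_in(rmB)}, keep {ball_in(b5,rmB), carry(b4,left)}, require {robot_in(rmD)}
    → {ball_in(b5,rmB), carry(b4,left), robot_in(rmD)}

== RESULT ==
["ball_in(b5,rmB)", "carry(b4,left)", "robot_in(rmD)"]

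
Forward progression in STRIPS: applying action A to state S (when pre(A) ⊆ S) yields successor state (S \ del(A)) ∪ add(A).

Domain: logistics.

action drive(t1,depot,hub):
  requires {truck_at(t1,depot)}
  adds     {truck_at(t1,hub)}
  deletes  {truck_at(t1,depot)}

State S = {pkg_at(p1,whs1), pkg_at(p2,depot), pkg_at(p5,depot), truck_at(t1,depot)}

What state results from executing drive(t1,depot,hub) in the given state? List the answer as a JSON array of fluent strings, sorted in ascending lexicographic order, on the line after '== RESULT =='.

Compute (S \ del) ∪ add:
  pre ⊆ S: {truck_at(t1,depot)} ⊆ S  — applicable
  S \ del = {pkg_at(p1,whs1), pkg_at(p2,depot), pkg_at(p5,depot)}
  ∪ add   = {pkg_at(p1,whs1), pkg_at(p2,depot), pkg_at(p5,depot), truck_at(t1,hub)}

== RESULT ==
["pkg_at(p1,whs1)", "pkg_at(p2,depot)", "pkg_at(p5,depot)", "truck_at(t1,hub)"]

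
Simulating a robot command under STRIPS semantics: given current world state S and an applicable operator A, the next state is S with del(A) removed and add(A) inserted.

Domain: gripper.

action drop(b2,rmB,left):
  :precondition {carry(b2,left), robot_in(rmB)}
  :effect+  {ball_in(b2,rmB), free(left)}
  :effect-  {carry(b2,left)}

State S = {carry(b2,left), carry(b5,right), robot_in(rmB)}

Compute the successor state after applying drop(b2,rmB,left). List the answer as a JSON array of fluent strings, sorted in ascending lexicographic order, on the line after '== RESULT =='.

Progress:
  pre ⊆ S: {carry(b2,left), robot_in(rmB)} ⊆ S  — applicable
  S \ del = {carry(b5,right), robot_in(rmB)}
  ∪ add   = {ball_in(b2,rmB), carry(b5,right), free(left), robot_in(rmB)}

== RESULT ==
["ball_in(b2,rmB)", "carry(b5,right)", "free(left)", "robot_in(rmB)"]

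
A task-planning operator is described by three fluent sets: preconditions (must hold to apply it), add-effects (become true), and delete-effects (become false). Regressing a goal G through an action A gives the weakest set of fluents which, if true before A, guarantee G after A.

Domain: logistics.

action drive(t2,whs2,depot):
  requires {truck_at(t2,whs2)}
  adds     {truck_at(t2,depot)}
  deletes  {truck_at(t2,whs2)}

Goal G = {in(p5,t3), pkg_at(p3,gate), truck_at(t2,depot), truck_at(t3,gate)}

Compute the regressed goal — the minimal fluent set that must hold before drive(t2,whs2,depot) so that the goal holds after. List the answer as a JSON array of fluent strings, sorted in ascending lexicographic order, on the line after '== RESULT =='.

Compute (G \ add) ∪ pre:
  G ∩ del = {}  (empty — regression defined)
  G \ add = {in(p5,t3), pkg_at(p3,gate), truck_at(t2,depot), truck_at(t3,gate)} \ {truck_at(t2,depot)} = {in(p5,t3), pkg_at(p3,gate), truck_at(t3,gate)}
  ∪ pre   = {in(p5,t3), pkg_at(p3,gate), truck_at(t3,gate)} ∪ {truck_at(t2,whs2)}
          = {in(p5,t3), pkg_at(p3,gate), truck_at(t2,whs2), truck_at(t3,gate)}

== RESULT ==
["in(p5,t3)", "pkg_at(p3,gate)", "truck_at(t2,whs2)", "truck_at(t3,gate)"]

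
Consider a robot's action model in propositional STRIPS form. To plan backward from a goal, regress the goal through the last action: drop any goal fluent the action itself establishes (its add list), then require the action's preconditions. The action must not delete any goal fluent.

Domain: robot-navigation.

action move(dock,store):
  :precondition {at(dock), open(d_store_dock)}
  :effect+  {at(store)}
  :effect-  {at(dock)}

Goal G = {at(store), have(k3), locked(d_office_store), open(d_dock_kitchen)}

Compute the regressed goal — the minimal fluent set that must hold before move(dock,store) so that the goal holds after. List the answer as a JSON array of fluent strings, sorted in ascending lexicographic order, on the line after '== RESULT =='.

Regress:
  G ∩ del = {}  (empty — regression defined)
  G \ add = {at(store), have(k3), locked(d_office_store), open(d_dock_kitchen)} \ {at(store)} = {have(k3), locked(d_office_store), open(d_dock_kitchen)}
  ∪ pre   = {have(k3), locked(d_office_store), open(d_dock_kitchen)} ∪ {at(dock), open(d_store_dock)}
          = {at(dock), have(k3), locked(d_office_store), open(d_dock_kitchen), open(d_store_dock)}

== RESULT ==
["at(dock)", "have(k3)", "locked(d_office_store)", "open(d_dock_kitchen)", "open(d_store_dock)"]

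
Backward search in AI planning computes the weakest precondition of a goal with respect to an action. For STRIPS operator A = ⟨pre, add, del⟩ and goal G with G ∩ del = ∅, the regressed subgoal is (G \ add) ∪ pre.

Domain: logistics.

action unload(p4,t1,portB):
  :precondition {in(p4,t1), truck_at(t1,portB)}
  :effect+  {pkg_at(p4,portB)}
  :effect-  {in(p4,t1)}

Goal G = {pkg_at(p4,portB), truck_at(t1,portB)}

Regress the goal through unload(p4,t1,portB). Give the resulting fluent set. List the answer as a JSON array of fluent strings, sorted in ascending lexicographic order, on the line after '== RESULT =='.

Regress:
  G ∩ del = {}  (empty — regression defined)
  G \ add = {pkg_at(p4,portB), truck_at(t1,portB)} \ {pkg_at(p4,portB)} = {truck_at(t1,portB)}
  ∪ pre   = {truck_at(t1,portB)} ∪ {in(p4,t1), truck_at(t1,portB)}
          = {in(p4,t1), truck_at(t1,portB)}

== RESULT ==
["in(p4,t1)", "truck_at(t1,portB)"]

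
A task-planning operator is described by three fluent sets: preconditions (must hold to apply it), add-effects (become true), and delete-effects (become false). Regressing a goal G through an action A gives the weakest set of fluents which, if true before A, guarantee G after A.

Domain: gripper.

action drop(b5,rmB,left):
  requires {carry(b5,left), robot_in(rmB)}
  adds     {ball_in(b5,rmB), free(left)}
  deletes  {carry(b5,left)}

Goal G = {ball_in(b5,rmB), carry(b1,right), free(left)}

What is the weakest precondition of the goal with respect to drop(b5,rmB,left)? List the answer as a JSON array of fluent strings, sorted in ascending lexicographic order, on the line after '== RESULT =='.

Compute (G \ add) ∪ pre:
  G ∩ del = {}  (empty — regression defined)
  G \ add = {ball_in(b5,rmB), carry(b1,right), free(left)} \ {ball_in(b5,rmB), free(left)} = {carry(b1,right)}
  ∪ pre   = {carry(b1,right)} ∪ {carry(b5,left), robot_in(rmB)}
          = {carry(b1,right), carry(b5,left), robot_in(rmB)}

== RESULT ==
["carry(b1,right)", "carry(b5,left)", "robot_in(rmB)"]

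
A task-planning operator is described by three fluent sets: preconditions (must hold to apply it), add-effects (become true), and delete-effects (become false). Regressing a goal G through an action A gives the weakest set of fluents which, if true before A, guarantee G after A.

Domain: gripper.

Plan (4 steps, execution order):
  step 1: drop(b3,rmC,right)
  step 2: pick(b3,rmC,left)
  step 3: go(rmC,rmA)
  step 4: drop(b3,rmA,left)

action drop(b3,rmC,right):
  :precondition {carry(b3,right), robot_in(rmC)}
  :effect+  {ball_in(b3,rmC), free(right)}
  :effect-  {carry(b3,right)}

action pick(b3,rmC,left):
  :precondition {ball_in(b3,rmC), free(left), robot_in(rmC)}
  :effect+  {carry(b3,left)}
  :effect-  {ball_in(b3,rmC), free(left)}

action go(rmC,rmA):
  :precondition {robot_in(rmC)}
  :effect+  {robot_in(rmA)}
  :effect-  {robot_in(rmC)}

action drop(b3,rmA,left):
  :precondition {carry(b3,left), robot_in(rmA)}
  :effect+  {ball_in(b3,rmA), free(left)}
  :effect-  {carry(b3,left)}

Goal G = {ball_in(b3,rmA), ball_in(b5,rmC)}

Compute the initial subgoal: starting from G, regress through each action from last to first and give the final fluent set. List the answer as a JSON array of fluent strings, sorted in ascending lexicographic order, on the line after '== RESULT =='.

Work backward from the goal:
  through step 4 (drop(b3,rmA,left)): drop {ball_in(b3,rmA)}, keep {ball_in(b5,rmC)}, require {carry(b3,left), robot_in(rmA)}
    → {ball_in(b5,rmC), carry(b3,left), robot_in(rmA)}
  through step 3 (go(rmC,rmA)): drop {robot_in(rmA)}, keep {ball_in(b5,rmC), carry(b3,left)}, require {robot_in(rmC)}
    → {ball_in(b5,rmC), carry(b3,left), robot_in(rmC)}
  through step 2 (pick(b3,rmC,left)): drop {carry(b3,left)}, keep {ball_in(b5,rmC), robot_in(rmC)}, require {ball_in(b3,rmC), free(left), robot_in(rmC)}
    → {ball_in(b3,rmC), ball_in(b5,rmC), free(left), robot_in(rmC)}
  through step 1 (drop(b3,rmC,right)): drop {ball_in(b3,rmC)}, keep {ball_in(b5,rmC), free(left), robot_in(rmC)}, require {carry(b3,right), robot_in(rmC)}
    → {ball_in(b5,rmC), carry(b3,right), free(left), robot_in(rmC)}

== RESULT ==
["ball_in(b5,rmC)", "carry(b3,right)", "free(left)", "robot_in(rmC)"]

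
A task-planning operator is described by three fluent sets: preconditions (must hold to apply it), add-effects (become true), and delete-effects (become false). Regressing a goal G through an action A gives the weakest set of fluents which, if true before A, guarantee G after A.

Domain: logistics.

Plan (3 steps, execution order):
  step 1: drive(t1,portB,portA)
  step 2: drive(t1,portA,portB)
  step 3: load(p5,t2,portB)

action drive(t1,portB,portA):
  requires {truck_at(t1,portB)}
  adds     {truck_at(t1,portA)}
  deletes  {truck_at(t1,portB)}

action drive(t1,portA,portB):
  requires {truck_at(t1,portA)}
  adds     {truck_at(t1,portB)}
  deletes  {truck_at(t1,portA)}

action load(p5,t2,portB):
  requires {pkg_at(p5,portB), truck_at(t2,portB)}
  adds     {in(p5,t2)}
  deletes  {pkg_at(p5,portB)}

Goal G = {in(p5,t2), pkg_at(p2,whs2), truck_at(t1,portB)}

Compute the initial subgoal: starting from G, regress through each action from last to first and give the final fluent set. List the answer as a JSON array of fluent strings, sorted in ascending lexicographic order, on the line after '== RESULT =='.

Work backward from the goal:
  through step 3 (load(p5,t2,portB)): drop {in(p5,t2)}, keep {pkg_at(p2,whs2), truck_at(t1,portB)}, require {pkg_at(p5,portB), truck_at(t2,portB)}
    → {pkg_at(p2,whs2), pkg_at(p5,portB), truck_at(t1,portB), truck_at(t2,portB)}
  through step 2 (drive(t1,portA,portB)): drop {truck_at(t1,portB)}, keep {pkg_at(p2,whs2), pkg_at(p5,portB), truck_at(t2,portB)}, require {truck_at(t1,portA)}
    → {pkg_at(p2,whs2), pkg_at(p5,portB), truck_at(t1,portA), truck_at(t2,portB)}
  through step 1 (drive(t1,portB,portA)): drop {truck_at(t1,portA)}, keep {pkg_at(p2,whs2), pkg_at(p5,portB), truck_at(t2,portB)}, require {truck_at(t1,portB)}
    → {pkg_at(p2,whs2), pkg_at(p5,portB), truck_at(t1,portB), truck_at(t2,portB)}

== RESULT ==
["pkg_at(p2,whs2)", "pkg_at(p5,portB)", "truck_at(t1,portB)", "truck_at(t2,portB)"]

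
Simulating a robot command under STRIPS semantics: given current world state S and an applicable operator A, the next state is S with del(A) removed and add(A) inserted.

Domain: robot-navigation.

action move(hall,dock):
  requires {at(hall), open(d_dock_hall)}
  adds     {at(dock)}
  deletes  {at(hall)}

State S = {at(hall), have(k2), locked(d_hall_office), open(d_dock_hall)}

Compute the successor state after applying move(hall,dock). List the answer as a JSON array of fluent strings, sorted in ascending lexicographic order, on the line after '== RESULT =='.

Progress:
  pre ⊆ S: {at(hall), open(d_dock_hall)} ⊆ S  — applicable
  S \ del = {have(k2), locked(d_hall_office), open(d_dock_hall)}
  ∪ add   = {at(dock), have(k2), locked(d_hall_office), open(d_dock_hall)}

== RESULT ==
["at(dock)", "have(k2)", "locked(d_hall_office)", "open(d_dock_hall)"]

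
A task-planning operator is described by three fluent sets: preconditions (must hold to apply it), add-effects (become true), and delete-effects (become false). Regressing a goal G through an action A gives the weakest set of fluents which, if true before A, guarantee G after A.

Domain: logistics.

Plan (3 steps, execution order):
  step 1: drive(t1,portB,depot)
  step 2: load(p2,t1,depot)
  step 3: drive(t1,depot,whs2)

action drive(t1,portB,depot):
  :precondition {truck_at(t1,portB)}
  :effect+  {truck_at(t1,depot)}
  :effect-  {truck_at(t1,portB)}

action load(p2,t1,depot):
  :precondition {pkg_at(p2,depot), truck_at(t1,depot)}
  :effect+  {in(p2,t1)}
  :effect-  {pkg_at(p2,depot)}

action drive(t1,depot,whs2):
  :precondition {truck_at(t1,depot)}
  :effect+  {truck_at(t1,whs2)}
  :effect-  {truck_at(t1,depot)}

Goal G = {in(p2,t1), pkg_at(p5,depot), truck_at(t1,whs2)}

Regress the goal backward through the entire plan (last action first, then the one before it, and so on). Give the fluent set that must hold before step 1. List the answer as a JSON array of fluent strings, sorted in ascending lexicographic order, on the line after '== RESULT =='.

Regress step by step:
  through step 3 (drive(t1,depot,whs2)): drop {truck_at(t1,whs2)}, keep {in(p2,t1), pkg_at(p5,depot)}, require {truck_at(t1,depot)}
    → {in(p2,t1), pkg_at(p5,depot), truck_at(t1,depot)}
  through step 2 (load(p2,t1,depot)): drop {in(p2,t1)}, keep {pkg_at(p5,depot), truck_at(t1,depot)}, require {pkg_at(p2,depot), truck_at(t1,depot)}
    → {pkg_at(p2,depot), pkg_at(p5,depot), truck_at(t1,depot)}
  through step 1 (drive(t1,portB,depot)): drop {truck_at(t1,depot)}, keep {pkg_at(p2,depot), pkg_at(p5,depot)}, require {truck_at(t1,portB)}
    → {pkg_at(p2,depot), pkg_at(p5,depot), truck_at(t1,portB)}

== RESULT ==
["pkg_at(p2,depot)", "pkg_at(p5,depot)", "truck_at(t1,portB)"]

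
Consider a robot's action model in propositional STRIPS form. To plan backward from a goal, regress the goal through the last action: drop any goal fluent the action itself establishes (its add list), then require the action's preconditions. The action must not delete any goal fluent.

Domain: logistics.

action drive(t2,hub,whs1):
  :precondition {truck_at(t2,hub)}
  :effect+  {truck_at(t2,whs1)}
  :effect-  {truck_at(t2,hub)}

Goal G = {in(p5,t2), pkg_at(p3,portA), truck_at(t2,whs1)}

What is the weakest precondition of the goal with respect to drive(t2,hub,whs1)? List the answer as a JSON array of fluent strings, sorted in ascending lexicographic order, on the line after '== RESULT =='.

Compute (G \ add) ∪ pre:
  G ∩ del = {}  (empty — regression defined)
  G \ add = {in(p5,t2), pkg_at(p3,portA), truck_at(t2,whs1)} \ {truck_at(t2,whs1)} = {in(p5,t2), pkg_at(p3,portA)}
  ∪ pre   = {in(p5,t2), pkg_at(p3,portA)} ∪ {truck_at(t2,hub)}
          = {in(p5,t2), pkg_at(p3,portA), truck_at(t2,hub)}

== RESULT ==
["in(p5,t2)", "pkg_at(p3,portA)", "truck_at(t2,hub)"]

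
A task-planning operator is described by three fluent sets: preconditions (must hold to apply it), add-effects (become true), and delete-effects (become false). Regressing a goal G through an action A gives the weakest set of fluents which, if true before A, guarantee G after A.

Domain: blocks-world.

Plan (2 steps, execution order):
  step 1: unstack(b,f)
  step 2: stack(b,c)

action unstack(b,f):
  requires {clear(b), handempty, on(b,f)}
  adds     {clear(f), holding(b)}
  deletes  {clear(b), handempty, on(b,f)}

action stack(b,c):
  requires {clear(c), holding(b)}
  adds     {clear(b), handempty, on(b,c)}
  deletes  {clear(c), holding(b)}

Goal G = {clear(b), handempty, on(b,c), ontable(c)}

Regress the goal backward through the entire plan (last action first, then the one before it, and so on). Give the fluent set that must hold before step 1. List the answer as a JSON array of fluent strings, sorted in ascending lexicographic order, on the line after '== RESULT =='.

Work backward from the goal:
  through step 2 (stack(b,c)): drop {clear(b), handempty, on(b,c)}, keep {ontable(c)}, require {clear(c), holding(b)}
    → {clear(c), holding(b), ontable(c)}
  through step 1 (unstack(b,f)): drop {holding(b)}, keep {clear(c), ontable(c)}, require {clear(b), handempty, on(b,f)}
    → {clear(b), clear(c), handempty, on(b,f), ontable(c)}

== RESULT ==
["clear(b)", "clear(c)", "handempty", "on(b,f)", "ontable(c)"]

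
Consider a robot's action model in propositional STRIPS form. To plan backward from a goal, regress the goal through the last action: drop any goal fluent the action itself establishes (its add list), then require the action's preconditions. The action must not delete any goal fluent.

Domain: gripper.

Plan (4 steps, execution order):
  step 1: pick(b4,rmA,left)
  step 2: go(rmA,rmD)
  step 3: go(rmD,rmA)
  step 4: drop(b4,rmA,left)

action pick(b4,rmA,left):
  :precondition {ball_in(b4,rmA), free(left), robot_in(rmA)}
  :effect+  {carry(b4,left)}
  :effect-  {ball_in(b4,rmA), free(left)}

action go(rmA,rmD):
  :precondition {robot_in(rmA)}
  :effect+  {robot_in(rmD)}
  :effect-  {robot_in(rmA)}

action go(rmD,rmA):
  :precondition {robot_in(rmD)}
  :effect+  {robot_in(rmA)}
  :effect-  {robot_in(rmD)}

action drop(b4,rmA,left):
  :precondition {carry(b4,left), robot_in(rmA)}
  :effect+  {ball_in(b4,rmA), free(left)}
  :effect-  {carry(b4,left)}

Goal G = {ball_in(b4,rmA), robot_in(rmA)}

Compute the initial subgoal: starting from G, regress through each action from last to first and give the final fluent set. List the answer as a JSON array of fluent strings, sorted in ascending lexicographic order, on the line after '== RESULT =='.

Regress step by step:
  through step 4 (drop(b4,rmA,left)): drop {ball_in(b4,rmA)}, keep {robot_in(rmA)}, require {carry(b4,left), robot_in(rmA)}
    → {carry(b4,left), robot_in(rmA)}
  through step 3 (go(rmD,rmA)): drop {robot_in(rmA)}, keep {carry(b4,left)}, require {robot_in(rmD)}
    → {carry(b4,left), robot_in(rmD)}
  through step 2 (go(rmA,rmD)): drop {robot_in(rmD)}, keep {carry(b4,left)}, require {robot_in(rmA)}
    → {carry(b4,left), robot_in(rmA)}
  through step 1 (pick(b4,rmA,left)): drop {carry(b4,left)}, keep {robot_in(rmA)}, require {ball_in(b4,rmA), free(left), robot_in(rmA)}
    → {ball_in(b4,rmA), free(left), robot_in(rmA)}

== RESULT ==
["ball_in(b4,rmA)", "free(left)", "robot_in(rmA)"]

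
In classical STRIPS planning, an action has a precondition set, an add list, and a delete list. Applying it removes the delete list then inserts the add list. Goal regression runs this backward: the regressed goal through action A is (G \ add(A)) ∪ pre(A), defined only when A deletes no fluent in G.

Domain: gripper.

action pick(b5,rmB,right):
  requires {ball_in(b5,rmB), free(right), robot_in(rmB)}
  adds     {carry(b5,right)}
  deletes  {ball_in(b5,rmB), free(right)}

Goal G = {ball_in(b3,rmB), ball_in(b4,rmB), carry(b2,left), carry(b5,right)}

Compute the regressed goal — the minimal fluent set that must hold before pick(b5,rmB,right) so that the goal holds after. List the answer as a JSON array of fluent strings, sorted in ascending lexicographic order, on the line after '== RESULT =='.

Compute (G \ add) ∪ pre:
  G ∩ del = {}  (empty — regression defined)
  G \ add = {ball_in(b3,rmB), ball_in(b4,rmB), carry(b2,left), carry(b5,right)} \ {carry(b5,right)} = {ball_in(b3,rmB), ball_in(b4,rmB), carry(b2,left)}
  ∪ pre   = {ball_in(b3,rmB), ball_in(b4,rmB), carry(b2,left)} ∪ {ball_in(b5,rmB), free(right), robot_in(rmB)}
          = {ball_in(b3,rmB), ball_in(b4,rmB), ball_in(b5,rmB), carry(b2,left), free(right), robot_in(rmB)}

== RESULT ==
["ball_in(b3,rmB)", "ball_in(b4,rmB)", "ball_in(b5,rmB)", "carry(b2,left)", "free(right)", "robot_in(rmB)"]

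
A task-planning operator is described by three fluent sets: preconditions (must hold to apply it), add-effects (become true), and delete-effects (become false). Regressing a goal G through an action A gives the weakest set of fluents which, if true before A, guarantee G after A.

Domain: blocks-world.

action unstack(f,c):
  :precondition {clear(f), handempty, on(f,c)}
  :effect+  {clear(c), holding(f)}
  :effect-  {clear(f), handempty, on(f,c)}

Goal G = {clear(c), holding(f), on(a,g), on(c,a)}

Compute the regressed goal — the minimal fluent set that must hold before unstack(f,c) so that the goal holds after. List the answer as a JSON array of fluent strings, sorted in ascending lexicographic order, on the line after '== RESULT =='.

Compute (G \ add) ∪ pre:
  G ∩ del = {}  (empty — regression defined)
  G \ add = {clear(c), holding(f), on(a,g), on(c,a)} \ {clear(c), holding(f)} = {on(a,g), on(c,a)}
  ∪ pre   = {on(a,g), on(c,a)} ∪ {clear(f), handempty, on(f,c)}
          = {clear(f), handempty, on(a,g), on(c,a), on(f,c)}

== RESULT ==
["clear(f)", "handempty", "on(a,g)", "on(c,a)", "on(f,c)"]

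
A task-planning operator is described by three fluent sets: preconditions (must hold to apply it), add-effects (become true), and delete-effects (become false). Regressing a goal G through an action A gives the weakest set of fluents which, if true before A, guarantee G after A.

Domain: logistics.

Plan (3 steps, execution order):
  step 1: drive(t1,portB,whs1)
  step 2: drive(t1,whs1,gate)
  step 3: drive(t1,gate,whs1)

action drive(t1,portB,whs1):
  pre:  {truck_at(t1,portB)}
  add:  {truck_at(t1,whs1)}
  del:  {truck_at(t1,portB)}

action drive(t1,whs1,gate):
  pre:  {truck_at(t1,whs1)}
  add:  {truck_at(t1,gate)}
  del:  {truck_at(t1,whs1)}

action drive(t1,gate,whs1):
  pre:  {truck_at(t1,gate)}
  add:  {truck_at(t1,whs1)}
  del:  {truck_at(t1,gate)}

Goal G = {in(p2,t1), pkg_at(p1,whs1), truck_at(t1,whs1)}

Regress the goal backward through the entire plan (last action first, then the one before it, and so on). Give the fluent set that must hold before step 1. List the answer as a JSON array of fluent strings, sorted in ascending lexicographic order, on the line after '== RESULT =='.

Work backward from the goal:
  through step 3 (drive(t1,gate,whs1)): drop {truck_at(t1,whs1)}, keep {in(p2,t1), pkg_at(p1,whs1)}, require {truck_at(t1,gate)}
    → {in(p2,t1), pkg_at(p1,whs1), truck_at(t1,gate)}
  through step 2 (drive(t1,whs1,gate)): drop {truck_at(t1,gate)}, keep {in(p2,t1), pkg_at(p1,whs1)}, require {truck_at(t1,whs1)}
    → {in(p2,t1), pkg_at(p1,whs1), truck_at(t1,whs1)}
  through step 1 (drive(t1,portB,whs1)): drop {truck_at(t1,whs1)}, keep {in(p2,t1), pkg_at(p1,whs1)}, require {truck_at(t1,portB)}
    → {in(p2,t1), pkg_at(p1,whs1), truck_at(t1,portB)}

== RESULT ==
["in(p2,t1)", "pkg_at(p1,whs1)", "truck_at(t1,portB)"]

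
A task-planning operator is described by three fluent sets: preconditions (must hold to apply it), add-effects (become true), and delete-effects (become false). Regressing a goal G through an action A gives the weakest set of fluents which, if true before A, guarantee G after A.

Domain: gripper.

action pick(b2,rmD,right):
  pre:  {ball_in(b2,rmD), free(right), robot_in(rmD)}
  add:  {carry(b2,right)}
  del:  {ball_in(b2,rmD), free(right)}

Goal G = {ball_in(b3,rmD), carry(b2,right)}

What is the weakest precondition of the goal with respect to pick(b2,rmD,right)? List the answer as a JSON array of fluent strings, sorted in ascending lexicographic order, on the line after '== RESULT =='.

Regress:
  G ∩ del = {}  (empty — regression defined)
  G \ add = {ball_in(b3,rmD), carry(b2,right)} \ {carry(b2,right)} = {ball_in(b3,rmD)}
  ∪ pre   = {ball_in(b3,rmD)} ∪ {ball_in(b2,rmD), free(right), robot_in(rmD)}
          = {ball_in(b2,rmD), ball_in(b3,rmD), free(right), robot_in(rmD)}

== RESULT ==
["ball_in(b2,rmD)", "ball_in(b3,rmD)", "free(right)", "robot_in(rmD)"]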